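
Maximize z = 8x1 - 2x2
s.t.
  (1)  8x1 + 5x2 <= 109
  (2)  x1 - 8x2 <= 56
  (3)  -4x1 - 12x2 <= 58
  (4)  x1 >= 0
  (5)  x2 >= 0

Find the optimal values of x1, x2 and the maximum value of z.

x1 = 109/8, x2 = 0, maximum z = 109

Vertices and z = 8x1 - 2x2:
  (0, 109/5) → z = -218/5
  (109/8, 0) → z = 109
  (0, 0) → z = 0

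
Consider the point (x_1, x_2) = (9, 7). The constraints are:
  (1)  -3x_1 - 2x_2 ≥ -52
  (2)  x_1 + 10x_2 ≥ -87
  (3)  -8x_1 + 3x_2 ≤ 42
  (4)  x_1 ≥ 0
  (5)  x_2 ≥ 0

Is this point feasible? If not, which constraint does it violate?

feasible

(1): -41 ≥ -52 ✓
(2): 79 ≥ -87 ✓
(3): -51 ≤ 42 ✓
(4): 9 ≥ 0 ✓
(5): 7 ≥ 0 ✓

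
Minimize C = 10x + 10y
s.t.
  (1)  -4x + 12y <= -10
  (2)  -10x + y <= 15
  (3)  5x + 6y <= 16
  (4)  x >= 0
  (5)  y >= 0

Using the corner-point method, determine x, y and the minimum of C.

x = 5/2, y = 0, minimum C = 25

Extreme points and C = 10x + 10y:
  (3, 1/6) → C = 95/3
  (5/2, 0) → C = 25
  (16/5, 0) → C = 32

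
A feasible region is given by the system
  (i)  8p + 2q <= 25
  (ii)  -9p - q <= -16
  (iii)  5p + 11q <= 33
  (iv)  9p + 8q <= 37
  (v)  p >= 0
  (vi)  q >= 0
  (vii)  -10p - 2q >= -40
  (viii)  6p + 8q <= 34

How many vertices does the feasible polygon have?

Intersecting each pair of boundary lines and keeping only the points that satisfy every inequality leaves:
  (63/23, 71/46)
  (25/8, 0)
  (143/94, 217/94)
  (16/9, 0)
  (143/59, 112/59)

5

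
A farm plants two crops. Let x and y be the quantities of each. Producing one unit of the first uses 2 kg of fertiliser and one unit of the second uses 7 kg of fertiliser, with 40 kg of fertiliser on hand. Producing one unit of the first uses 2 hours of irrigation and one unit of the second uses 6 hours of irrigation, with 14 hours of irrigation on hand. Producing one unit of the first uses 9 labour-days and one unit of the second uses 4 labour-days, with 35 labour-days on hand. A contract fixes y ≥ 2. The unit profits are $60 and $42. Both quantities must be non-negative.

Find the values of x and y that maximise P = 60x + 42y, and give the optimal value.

Extreme points and P = 60x + 42y:
  (0, 7/3) → P = 98
  (0, 2) → P = 84
  (1, 2) → P = 144

x = 1, y = 2, maximum P = 144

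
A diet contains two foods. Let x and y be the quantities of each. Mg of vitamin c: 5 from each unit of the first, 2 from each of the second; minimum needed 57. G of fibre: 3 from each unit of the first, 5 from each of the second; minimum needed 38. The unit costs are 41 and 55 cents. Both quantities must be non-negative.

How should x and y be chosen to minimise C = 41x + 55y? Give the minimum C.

x = 11, y = 1, minimum C = 506

Feasible corners and C = 41x + 55y:
  (0, 57/2) → C = 3135/2
  (38/3, 0) → C = 1558/3
  (11, 1) → C = 506
The feasible region is unbounded (it extends along (0, 1), (1, 0)), but C strictly increases along every unbounded feasible direction, so there is no improving ray and the minimum is attained at a vertex.

The binding constraints are 5x + 2y = 57 and 3x + 5y = 38.
Solving simultaneously gives x = 11, y = 1.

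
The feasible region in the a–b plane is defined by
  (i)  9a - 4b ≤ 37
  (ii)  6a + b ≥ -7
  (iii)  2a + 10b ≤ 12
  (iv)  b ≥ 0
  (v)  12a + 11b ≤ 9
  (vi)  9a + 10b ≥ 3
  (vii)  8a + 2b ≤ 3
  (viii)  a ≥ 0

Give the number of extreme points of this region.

Of the 28 pairwise boundary intersections, those satisfying every inequality are:
  (1/3, 0)
  (3/8, 0)
  (15/64, 9/16)
  (0, 9/11)
  (0, 3/10)

5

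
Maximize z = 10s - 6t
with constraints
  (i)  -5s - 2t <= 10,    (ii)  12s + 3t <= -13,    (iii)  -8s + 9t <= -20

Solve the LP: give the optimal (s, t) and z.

s = 4/9, t = -55/9, maximum z = 370/9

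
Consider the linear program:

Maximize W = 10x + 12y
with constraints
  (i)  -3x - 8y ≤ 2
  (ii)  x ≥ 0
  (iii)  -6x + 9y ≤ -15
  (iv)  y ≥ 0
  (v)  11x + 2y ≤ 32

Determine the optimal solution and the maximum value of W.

Feasible corners and W = 10x + 12y:
  (5/2, 0) → W = 25
  (106/37, 9/37) → W = 1168/37
  (32/11, 0) → W = 320/11

The optimum lies where -6x + 9y = -15 and 11x + 2y = 32.
Solving simultaneously gives x = 106/37, y = 9/37.

x = 106/37, y = 9/37, maximum W = 1168/37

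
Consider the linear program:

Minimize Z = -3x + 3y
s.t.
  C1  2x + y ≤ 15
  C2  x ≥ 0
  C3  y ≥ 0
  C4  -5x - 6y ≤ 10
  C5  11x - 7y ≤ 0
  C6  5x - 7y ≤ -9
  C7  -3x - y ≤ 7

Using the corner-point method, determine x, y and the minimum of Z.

The binding constraints are 11x - 7y = 0 and 5x - 7y = -9.
Solving simultaneously gives x = 3/2, y = 33/14.

x = 3/2, y = 33/14, minimum Z = 18/7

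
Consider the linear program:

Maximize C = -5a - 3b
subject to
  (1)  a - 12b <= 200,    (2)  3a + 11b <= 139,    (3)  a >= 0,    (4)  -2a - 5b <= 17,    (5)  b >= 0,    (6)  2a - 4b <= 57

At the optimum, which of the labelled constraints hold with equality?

(3) and (5)

Corner points and C = -5a - 3b:
  (0, 139/11) → C = -417/11
  (1183/34, 107/34) → C = -3118/17
  (0, 0) → C = 0
  (57/2, 0) → C = -285/2

The maximum is at (0, 0). Substituting into each constraint, equality holds for (3) and (5); the remaining constraints have slack.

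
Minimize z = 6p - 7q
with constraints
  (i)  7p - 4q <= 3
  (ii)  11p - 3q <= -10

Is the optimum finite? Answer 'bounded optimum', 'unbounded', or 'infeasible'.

unbounded

From the feasible point (-49/23, -103/23), moving in the direction (3, 11) keeps every constraint satisfied while z decreases without bound.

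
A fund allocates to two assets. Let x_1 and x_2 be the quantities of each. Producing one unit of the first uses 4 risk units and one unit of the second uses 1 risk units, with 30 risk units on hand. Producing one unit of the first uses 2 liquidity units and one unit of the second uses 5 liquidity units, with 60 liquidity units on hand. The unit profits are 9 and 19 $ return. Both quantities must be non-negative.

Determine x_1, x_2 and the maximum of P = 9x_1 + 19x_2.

Extreme points and P = 9x_1 + 19x_2:
  (0, 0) → P = 0
  (0, 12) → P = 228
  (15/2, 0) → P = 135/2
  (5, 10) → P = 235

The optimum lies where 4x_1 + x_2 = 30 and 2x_1 + 5x_2 = 60.
Solving simultaneously gives x_1 = 5, x_2 = 10.

x_1 = 5, x_2 = 10, maximum P = 235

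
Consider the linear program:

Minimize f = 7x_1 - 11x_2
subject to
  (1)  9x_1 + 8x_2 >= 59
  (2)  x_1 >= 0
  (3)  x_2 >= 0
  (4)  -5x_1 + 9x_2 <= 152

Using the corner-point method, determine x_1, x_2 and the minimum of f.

x_1 = 0, x_2 = 152/9, minimum f = -1672/9

The feasible region is unbounded (it extends along (9, 5), (1, 0)), but f strictly increases along every unbounded feasible direction, so there is no improving ray and the minimum is attained at a vertex.

The optimum lies where x_1 = 0 and -5x_1 + 9x_2 = 152.
Solving simultaneously gives x_1 = 0, x_2 = 152/9.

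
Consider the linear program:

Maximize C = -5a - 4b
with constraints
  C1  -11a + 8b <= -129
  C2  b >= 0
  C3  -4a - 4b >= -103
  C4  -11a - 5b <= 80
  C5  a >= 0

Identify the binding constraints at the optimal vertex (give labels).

C1 and C2

Vertices and C = -5a - 4b:
  (129/11, 0) → C = -645/11
  (335/19, 617/76) → C = -2292/19
  (103/4, 0) → C = -515/4

The maximum is at (129/11, 0). Substituting into each constraint, equality holds for C1 and C2; the remaining constraints have slack.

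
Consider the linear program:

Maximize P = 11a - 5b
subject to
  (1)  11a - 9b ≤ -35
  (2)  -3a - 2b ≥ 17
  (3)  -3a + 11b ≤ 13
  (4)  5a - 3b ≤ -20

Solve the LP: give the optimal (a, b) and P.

a = -91/19, b = -25/19, maximum P = -876/19

Feasible corners and P = 11a - 5b:
  (-25/4, -15/4) → P = -50
  (-71/13, -4/13) → P = -761/13
  (-91/19, -25/19) → P = -876/19
The feasible region is unbounded (it extends along (-11, -3), (-9, -11)), but P strictly decreases along every unbounded feasible direction, so there is no improving ray and the maximum is attained at a vertex.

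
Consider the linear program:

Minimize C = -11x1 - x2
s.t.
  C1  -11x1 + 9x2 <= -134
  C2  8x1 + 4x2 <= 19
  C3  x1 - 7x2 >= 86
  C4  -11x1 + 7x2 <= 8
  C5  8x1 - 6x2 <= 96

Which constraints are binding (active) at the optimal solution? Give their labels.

Feasible corners and C = -11x1 - x2:
  (41/17, -203/17) → C = -248/17
  (-505/11, -71) → C = 576
  (78/25, -296/25) → C = -562/25
  (-72, -112) → C = 904

The minimum is at (78/25, -296/25). Substituting into each constraint, equality holds for C3 and C5; the remaining constraints have slack.

C3 and C5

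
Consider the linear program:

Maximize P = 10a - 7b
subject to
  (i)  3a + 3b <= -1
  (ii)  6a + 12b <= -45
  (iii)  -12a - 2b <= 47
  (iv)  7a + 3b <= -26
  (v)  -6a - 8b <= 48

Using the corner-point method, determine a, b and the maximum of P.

a = -32/19, b = -90/19, maximum P = 310/19

Extreme points and P = 10a - 7b:
  (-79/22, -43/22) → P = -489/22
  (-59/22, -53/22) → P = -219/22
  (-10/3, -7/2) → P = -53/6
  (-32/19, -90/19) → P = 310/19

At the optimal vertex, 7a + 3b = -26 and -6a - 8b = 48.
Solving simultaneously gives a = -32/19, b = -90/19.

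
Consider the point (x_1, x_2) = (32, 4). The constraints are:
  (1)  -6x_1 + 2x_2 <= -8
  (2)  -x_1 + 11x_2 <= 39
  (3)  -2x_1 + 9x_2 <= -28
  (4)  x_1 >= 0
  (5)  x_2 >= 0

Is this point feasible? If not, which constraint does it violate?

(1): -184 ≤ -8 ✓
(2): 12 ≤ 39 ✓
(3): -28 ≤ -28 ✓
(4): 32 ≥ 0 ✓
(5): 4 ≥ 0 ✓

feasible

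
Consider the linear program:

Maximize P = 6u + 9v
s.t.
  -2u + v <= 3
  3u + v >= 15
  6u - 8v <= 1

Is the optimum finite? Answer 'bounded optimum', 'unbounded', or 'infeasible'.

From the feasible point (12/5, 39/5), moving in the direction (1, 2) keeps every constraint satisfied while P increases without bound.

unbounded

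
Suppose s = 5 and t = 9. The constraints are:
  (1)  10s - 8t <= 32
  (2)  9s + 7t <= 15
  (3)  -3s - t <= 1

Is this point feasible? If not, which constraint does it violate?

Constraint (2): 9s + 7t = 108, which is not ≤ 15. All other constraints are satisfied.

not feasible — violates (2)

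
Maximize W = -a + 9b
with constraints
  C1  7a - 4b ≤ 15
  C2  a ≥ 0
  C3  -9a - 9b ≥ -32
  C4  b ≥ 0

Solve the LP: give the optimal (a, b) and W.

Feasible corners and W = -a + 9b:
  (263/99, 89/99) → W = 538/99
  (15/7, 0) → W = -15/7
  (0, 32/9) → W = 32
  (0, 0) → W = 0

a = 0, b = 32/9, maximum W = 32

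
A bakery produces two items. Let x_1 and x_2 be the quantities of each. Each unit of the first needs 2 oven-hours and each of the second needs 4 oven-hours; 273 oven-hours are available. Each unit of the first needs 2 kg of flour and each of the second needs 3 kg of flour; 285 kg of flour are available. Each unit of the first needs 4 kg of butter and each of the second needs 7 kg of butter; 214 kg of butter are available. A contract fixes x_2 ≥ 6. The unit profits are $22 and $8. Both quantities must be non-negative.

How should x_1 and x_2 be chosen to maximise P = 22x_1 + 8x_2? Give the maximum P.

x_1 = 43, x_2 = 6, maximum P = 994

The binding constraints are 4x_1 + 7x_2 = 214 and x_2 = 6.
Solving simultaneously gives x_1 = 43, x_2 = 6.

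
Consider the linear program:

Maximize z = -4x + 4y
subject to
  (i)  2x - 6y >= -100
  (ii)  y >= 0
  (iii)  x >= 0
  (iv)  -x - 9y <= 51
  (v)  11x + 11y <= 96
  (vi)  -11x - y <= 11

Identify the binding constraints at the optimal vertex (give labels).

(iii) and (v)

Feasible corners and z = -4x + 4y:
  (0, 0) → z = 0
  (96/11, 0) → z = -384/11
  (0, 96/11) → z = 384/11

The maximum is at (0, 96/11). Substituting into each constraint, equality holds for (iii) and (v); the remaining constraints have slack.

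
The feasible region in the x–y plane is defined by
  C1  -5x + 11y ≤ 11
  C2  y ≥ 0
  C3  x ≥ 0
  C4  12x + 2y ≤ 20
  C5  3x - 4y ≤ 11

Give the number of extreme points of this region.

The feasible vertices (each the meet of two boundaries and inside every other half-plane) are:
  (0, 1)
  (99/71, 116/71)
  (0, 0)
  (5/3, 0)

4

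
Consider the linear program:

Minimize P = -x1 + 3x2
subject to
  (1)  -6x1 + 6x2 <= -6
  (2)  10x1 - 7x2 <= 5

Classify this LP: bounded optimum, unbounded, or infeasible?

unbounded

From the feasible point (-2/3, -5/3), moving in the direction (-7, -10) keeps every constraint satisfied while P decreases without bound.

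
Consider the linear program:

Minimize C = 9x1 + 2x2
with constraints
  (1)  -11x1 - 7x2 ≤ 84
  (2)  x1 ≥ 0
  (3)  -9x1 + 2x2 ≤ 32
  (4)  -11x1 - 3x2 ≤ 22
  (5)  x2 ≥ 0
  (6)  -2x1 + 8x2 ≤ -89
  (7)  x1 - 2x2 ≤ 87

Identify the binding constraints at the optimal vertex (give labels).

Extreme points and C = 9x1 + 2x2:
  (89/2, 0) → C = 801/2
  (87, 0) → C = 783
  (259/2, 85/4) → C = 1208

The minimum is at (89/2, 0). Substituting into each constraint, equality holds for (5) and (6); the remaining constraints have slack.

(5) and (6)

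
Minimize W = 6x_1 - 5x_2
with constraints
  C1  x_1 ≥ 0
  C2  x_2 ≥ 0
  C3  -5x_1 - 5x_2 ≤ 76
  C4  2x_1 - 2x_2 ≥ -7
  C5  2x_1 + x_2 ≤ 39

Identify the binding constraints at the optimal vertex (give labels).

C1 and C4

Vertices and W = 6x_1 - 5x_2:
  (0, 0) → W = 0
  (0, 7/2) → W = -35/2
  (39/2, 0) → W = 117
  (71/6, 46/3) → W = -17/3

The minimum is at (0, 7/2). Substituting into each constraint, equality holds for C1 and C4; the remaining constraints have slack.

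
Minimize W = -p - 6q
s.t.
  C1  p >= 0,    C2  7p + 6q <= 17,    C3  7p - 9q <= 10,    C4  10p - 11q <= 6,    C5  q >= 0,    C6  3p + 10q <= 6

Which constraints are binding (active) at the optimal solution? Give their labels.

Corner points and W = -p - 6q:
  (0, 0) → W = 0
  (0, 3/5) → W = -18/5
  (3/5, 0) → W = -3/5
  (18/19, 6/19) → W = -54/19

The minimum is at (0, 3/5). Substituting into each constraint, equality holds for C1 and C6; the remaining constraints have slack.

C1 and C6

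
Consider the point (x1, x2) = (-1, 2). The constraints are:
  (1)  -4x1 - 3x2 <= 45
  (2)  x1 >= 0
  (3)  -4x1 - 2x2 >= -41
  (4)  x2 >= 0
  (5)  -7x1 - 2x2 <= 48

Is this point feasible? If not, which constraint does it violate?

not feasible — violates (2)

Constraint (2): x1 = -1, which is not ≥ 0. All other constraints are satisfied.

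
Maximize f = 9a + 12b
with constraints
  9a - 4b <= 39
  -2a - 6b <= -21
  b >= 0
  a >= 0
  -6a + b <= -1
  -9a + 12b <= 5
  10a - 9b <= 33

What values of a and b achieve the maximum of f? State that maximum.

a = 61/9, b = 11/2, maximum f = 127

Extreme points and f = 9a + 12b:
  (61/9, 11/2) → f = 127
  (219/41, 93/41) → f = 3087/41
  (37/13, 199/78) → f = 731/13
  (129/26, 24/13) → f = 1737/26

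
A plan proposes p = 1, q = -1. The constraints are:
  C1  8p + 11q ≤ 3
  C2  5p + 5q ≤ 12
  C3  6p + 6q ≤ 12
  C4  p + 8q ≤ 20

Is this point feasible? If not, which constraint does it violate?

C1: -3 ≤ 3 ✓
C2: 0 ≤ 12 ✓
C3: 0 ≤ 12 ✓
C4: -7 ≤ 20 ✓

feasible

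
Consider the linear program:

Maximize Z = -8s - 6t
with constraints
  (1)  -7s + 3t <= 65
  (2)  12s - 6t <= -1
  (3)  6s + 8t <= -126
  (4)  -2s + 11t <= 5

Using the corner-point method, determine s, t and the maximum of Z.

s = -129/2, t = -773/6, maximum Z = 1289

Feasible corners and Z = -8s - 6t:
  (-129/2, -773/6) → Z = 1289
  (-449/37, -246/37) → Z = 5068/37
  (-191/33, -251/22) → Z = 3787/33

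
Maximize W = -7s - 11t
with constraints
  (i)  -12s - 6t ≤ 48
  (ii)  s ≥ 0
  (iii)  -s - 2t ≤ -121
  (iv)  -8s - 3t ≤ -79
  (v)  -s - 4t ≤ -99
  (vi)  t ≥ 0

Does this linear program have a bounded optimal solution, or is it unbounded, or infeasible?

bounded optimum

Extreme points and W = -7s - 11t:
  (0, 121/2) → W = -1331/2
  (121, 0) → W = -847
The feasible region has finitely many vertices and no improving ray; the maximum is -1331/2 at (0, 121/2).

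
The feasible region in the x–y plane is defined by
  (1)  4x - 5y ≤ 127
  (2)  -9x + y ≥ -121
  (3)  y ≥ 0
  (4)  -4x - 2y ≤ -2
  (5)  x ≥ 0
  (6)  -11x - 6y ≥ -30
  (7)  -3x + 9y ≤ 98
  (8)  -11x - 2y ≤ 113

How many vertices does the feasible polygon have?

4

The feasible vertices (each the meet of two boundaries and inside every other half-plane) are:
  (1/2, 0)
  (30/11, 0)
  (0, 1)
  (0, 5)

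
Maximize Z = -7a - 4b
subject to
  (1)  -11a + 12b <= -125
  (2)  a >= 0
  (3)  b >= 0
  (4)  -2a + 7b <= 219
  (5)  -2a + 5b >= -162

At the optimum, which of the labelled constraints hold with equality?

Feasible corners and Z = -7a - 4b:
  (125/11, 0) → Z = -875/11
  (3503/53, 2659/53) → Z = -35157/53
  (81, 0) → Z = -567
  (2229/4, 381/2) → Z = -18651/4

The maximum is at (125/11, 0). Substituting into each constraint, equality holds for (1) and (3); the remaining constraints have slack.

(1) and (3)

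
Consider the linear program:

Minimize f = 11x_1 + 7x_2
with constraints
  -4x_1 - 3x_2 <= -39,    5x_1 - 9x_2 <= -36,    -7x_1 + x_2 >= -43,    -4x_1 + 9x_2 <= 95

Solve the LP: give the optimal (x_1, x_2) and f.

x_1 = 11/8, x_2 = 67/6, minimum f = 2239/24

Vertices and f = 11x_1 + 7x_2:
  (81/17, 113/17) → f = 1682/17
  (11/8, 67/6) → f = 2239/24
  (423/58, 467/58) → f = 3961/29
  (482/59, 837/59) → f = 11161/59

At the optimal vertex, -4x_1 - 3x_2 = -39 and -4x_1 + 9x_2 = 95.
Solving simultaneously gives x_1 = 11/8, x_2 = 67/6.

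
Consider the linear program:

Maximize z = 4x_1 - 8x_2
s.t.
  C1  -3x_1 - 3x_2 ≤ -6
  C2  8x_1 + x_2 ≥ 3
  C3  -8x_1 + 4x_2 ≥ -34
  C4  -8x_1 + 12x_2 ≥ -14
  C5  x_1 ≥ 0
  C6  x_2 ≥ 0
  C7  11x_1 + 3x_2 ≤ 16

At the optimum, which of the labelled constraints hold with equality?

Vertices and z = 4x_1 - 8x_2:
  (1/7, 13/7) → z = -100/7
  (5/4, 3/4) → z = -1
  (0, 3) → z = -24
  (0, 16/3) → z = -128/3

The maximum is at (5/4, 3/4). Substituting into each constraint, equality holds for C1 and C7; the remaining constraints have slack.

C1 and C7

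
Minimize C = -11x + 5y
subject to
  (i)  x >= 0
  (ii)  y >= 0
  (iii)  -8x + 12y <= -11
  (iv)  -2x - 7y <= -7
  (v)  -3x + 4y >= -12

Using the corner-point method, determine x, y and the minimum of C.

x = 25, y = 63/4, minimum C = -785/4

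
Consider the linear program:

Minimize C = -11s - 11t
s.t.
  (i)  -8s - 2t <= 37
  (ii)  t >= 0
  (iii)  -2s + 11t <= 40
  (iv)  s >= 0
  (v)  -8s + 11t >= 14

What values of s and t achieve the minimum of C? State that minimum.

Extreme points and C = -11s - 11t:
  (0, 40/11) → C = -40
  (13/3, 146/33) → C = -289/3
  (0, 14/11) → C = -14

At the optimal vertex, -2s + 11t = 40 and -8s + 11t = 14.
Solving simultaneously gives s = 13/3, t = 146/33.

s = 13/3, t = 146/33, minimum C = -289/3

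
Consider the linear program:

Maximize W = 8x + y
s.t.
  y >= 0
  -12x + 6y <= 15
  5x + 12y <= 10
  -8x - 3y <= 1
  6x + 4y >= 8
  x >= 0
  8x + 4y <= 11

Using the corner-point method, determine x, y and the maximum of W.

x = 11/8, y = 0, maximum W = 11

Corner points and W = 8x + y:
  (4/3, 0) → W = 32/3
  (11/8, 0) → W = 11
  (14/13, 5/13) → W = 9
  (23/19, 25/76) → W = 761/76

The binding constraints are y = 0 and 8x + 4y = 11.
Solving simultaneously gives x = 11/8, y = 0.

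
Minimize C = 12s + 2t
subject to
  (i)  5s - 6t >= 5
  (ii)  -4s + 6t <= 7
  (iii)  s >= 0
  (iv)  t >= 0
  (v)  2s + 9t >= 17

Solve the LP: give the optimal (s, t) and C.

s = 49/19, t = 25/19, minimum C = 638/19

Extreme points and C = 12s + 2t:
  (12, 55/6) → C = 487/3
  (49/19, 25/19) → C = 638/19
  (17/2, 0) → C = 102
The feasible region is unbounded (it extends along (3, 2), (1, 0)), but C strictly increases along every unbounded feasible direction, so there is no improving ray and the minimum is attained at a vertex.

At the optimal vertex, 5s - 6t = 5 and 2s + 9t = 17.
Solving simultaneously gives s = 49/19, t = 25/19.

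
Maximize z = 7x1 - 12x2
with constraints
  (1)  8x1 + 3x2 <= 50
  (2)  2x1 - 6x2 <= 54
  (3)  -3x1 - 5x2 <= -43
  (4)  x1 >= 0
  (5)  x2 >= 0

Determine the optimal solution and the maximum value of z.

The optimum lies where 8x1 + 3x2 = 50 and -3x1 - 5x2 = -43.
Solving simultaneously gives x1 = 121/31, x2 = 194/31.

x1 = 121/31, x2 = 194/31, maximum z = -1481/31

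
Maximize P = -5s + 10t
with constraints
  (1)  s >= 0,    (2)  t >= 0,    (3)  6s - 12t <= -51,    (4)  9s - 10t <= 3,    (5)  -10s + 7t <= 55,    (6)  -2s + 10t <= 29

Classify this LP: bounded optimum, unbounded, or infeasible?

infeasible

The boundaries s = 0 and t = 0 meet at (0, 0), but that point violates 6s - 12t ≤ -51. Every candidate vertex is excluded by some other constraint, so the feasible region is empty.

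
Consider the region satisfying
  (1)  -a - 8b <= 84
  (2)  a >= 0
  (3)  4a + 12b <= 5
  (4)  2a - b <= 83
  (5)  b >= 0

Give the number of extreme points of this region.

3

Of the 10 pairwise boundary intersections, those satisfying every inequality are:
  (0, 5/12)
  (0, 0)
  (5/4, 0)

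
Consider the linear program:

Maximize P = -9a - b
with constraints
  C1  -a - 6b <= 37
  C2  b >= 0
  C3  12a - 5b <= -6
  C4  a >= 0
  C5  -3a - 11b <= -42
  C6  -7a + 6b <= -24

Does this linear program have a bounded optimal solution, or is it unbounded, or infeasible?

infeasible

The boundaries b = 0 and -3a - 11b = -42 meet at (14, 0), but that point violates 12a - 5b ≤ -6. Every candidate vertex is excluded by some other constraint, so the feasible region is empty.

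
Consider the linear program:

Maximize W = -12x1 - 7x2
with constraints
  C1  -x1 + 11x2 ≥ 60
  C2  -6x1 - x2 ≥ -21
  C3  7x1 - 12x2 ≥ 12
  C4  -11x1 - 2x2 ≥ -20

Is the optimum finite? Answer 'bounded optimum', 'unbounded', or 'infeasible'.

infeasible

The boundaries -x1 + 11x2 = 60 and -11x1 - 2x2 = -20 meet at (100/123, 680/123), but that point violates 7x1 - 12x2 ≥ 12. Every candidate vertex is excluded by some other constraint, so the feasible region is empty.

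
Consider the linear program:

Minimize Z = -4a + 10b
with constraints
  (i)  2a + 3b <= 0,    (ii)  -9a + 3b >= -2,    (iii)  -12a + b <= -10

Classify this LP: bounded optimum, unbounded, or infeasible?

infeasible

The boundaries 2a + 3b = 0 and -9a + 3b = -2 meet at (2/11, -4/33), but that point violates -12a + b ≤ -10. Every candidate vertex is excluded by some other constraint, so the feasible region is empty.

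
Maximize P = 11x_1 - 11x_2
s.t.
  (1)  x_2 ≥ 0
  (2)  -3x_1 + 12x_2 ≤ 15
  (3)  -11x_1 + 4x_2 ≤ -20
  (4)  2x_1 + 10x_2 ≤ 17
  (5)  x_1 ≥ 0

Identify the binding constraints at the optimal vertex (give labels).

(1) and (4)

Vertices and P = 11x_1 - 11x_2:
  (20/11, 0) → P = 20
  (17/2, 0) → P = 187/2
  (134/59, 147/118) → P = 1331/118

The maximum is at (17/2, 0). Substituting into each constraint, equality holds for (1) and (4); the remaining constraints have slack.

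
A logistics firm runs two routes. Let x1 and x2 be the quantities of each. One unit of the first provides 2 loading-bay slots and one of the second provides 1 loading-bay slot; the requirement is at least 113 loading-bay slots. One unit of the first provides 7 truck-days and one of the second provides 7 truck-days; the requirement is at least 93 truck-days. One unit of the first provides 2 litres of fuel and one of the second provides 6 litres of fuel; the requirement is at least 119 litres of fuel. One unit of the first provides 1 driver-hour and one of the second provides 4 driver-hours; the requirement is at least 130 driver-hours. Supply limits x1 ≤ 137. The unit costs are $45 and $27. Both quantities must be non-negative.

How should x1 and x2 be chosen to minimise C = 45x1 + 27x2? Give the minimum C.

Corner points and C = 45x1 + 27x2:
  (0, 113) → C = 3051
  (130, 0) → C = 5850
  (137, 0) → C = 6165
  (46, 21) → C = 2637
The feasible region is unbounded (it extends along (0, 1)), but C strictly increases along every unbounded feasible direction, so there is no improving ray and the minimum is attained at a vertex.

The optimum lies where 2x1 + x2 = 113 and x1 + 4x2 = 130.
Solving simultaneously gives x1 = 46, x2 = 21.

x1 = 46, x2 = 21, minimum C = 2637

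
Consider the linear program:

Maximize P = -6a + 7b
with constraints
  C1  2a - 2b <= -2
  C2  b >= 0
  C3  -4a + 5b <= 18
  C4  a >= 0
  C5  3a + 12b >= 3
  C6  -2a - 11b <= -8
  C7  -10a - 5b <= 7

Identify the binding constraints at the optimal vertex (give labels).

C3 and C4

Feasible corners and P = -6a + 7b:
  (13, 14) → P = 20
  (0, 1) → P = 7
  (0, 18/5) → P = 126/5

The maximum is at (0, 18/5). Substituting into each constraint, equality holds for C3 and C4; the remaining constraints have slack.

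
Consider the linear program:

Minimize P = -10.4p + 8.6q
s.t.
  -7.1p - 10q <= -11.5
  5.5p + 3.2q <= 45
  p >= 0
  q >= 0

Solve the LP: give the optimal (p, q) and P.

p = 90/11, q = 0, minimum P = -936/11

Vertices and P = -10.4p + 8.6q:
  (0, 23/20) → P = 989/100
  (115/71, 0) → P = -1196/71
  (0, 225/16) → P = 1935/16
  (90/11, 0) → P = -936/11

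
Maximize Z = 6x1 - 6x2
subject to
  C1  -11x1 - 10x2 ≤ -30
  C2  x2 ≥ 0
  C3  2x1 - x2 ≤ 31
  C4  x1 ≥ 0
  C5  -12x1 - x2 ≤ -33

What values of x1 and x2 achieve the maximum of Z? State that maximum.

x1 = 31/2, x2 = 0, maximum Z = 93

The feasible region is unbounded (it extends along (0, 1), (1, 2)), but Z strictly decreases along every unbounded feasible direction, so there is no improving ray and the maximum is attained at a vertex.

The optimum lies where x2 = 0 and 2x1 - x2 = 31.
Solving simultaneously gives x1 = 31/2, x2 = 0.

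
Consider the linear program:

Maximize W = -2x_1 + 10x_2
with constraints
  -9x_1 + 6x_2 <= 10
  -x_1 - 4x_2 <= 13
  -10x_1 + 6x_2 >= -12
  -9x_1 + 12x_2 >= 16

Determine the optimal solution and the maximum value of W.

Vertices and W = -2x_1 + 10x_2:
  (22, 104/3) → W = 908/3
  (-4/9, 1) → W = 98/9
  (40/11, 134/33) → W = 100/3

x_1 = 22, x_2 = 104/3, maximum W = 908/3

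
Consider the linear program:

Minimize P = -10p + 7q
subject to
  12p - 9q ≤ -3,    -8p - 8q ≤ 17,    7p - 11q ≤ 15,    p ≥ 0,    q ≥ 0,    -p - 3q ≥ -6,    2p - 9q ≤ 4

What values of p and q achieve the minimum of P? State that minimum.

Corner points and P = -10p + 7q:
  (0, 1/3) → P = 7/3
  (1, 5/3) → P = 5/3
  (0, 2) → P = 14

The binding constraints are 12p - 9q = -3 and -p - 3q = -6.
Solving simultaneously gives p = 1, q = 5/3.

p = 1, q = 5/3, minimum P = 5/3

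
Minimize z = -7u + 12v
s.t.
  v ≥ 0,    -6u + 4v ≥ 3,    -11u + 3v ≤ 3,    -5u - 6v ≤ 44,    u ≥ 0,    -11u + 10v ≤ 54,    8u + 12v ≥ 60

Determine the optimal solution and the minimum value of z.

Corner points and z = -7u + 12v:
  (93/8, 291/16) → z = 1095/8
  (51/26, 48/13) → z = 795/26
  (12/7, 51/7) → z = 528/7
  (12/13, 57/13) → z = 600/13

The optimum lies where -6u + 4v = 3 and 8u + 12v = 60.
Solving simultaneously gives u = 51/26, v = 48/13.

u = 51/26, v = 48/13, minimum z = 795/26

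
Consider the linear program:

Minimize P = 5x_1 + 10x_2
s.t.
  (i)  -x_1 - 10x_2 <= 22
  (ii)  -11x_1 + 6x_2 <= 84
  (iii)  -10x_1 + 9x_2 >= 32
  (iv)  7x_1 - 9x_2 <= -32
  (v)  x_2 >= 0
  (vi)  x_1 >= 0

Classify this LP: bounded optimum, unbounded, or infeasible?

Vertices and P = 5x_1 + 10x_2:
  (0, 14) → P = 140
  (0, 32/9) → P = 320/9
The feasible region has finitely many vertices and no improving ray; the minimum is 320/9 at (0, 32/9).

bounded optimum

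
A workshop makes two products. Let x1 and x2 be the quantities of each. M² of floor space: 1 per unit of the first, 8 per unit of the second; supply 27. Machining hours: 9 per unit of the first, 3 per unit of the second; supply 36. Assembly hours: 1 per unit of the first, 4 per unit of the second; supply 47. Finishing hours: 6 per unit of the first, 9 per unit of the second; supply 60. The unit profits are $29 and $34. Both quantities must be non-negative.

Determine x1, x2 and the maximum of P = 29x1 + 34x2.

Feasible corners and P = 29x1 + 34x2:
  (0, 0) → P = 0
  (0, 27/8) → P = 459/4
  (4, 0) → P = 116
  (3, 3) → P = 189

x1 = 3, x2 = 3, maximum P = 189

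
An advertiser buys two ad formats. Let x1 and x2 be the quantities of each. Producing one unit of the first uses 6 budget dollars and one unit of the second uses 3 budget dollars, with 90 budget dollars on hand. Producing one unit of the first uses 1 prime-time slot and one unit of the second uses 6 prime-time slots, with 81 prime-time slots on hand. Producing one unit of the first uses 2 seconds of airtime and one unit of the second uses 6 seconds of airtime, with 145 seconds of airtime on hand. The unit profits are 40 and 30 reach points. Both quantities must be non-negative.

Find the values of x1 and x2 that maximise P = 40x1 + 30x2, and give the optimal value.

x1 = 9, x2 = 12, maximum P = 720

The binding constraints are 6x1 + 3x2 = 90 and x1 + 6x2 = 81.
Solving simultaneously gives x1 = 9, x2 = 12.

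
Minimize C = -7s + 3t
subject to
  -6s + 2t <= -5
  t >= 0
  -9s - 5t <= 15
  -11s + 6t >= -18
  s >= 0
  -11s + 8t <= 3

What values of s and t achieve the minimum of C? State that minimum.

s = 81/11, t = 21/2, minimum C = -441/22

Extreme points and C = -7s + 3t:
  (5/6, 0) → C = -35/6
  (23/13, 73/26) → C = -103/26
  (18/11, 0) → C = -126/11
  (81/11, 21/2) → C = -441/22

At the optimal vertex, -11s + 6t = -18 and -11s + 8t = 3.
Solving simultaneously gives s = 81/11, t = 21/2.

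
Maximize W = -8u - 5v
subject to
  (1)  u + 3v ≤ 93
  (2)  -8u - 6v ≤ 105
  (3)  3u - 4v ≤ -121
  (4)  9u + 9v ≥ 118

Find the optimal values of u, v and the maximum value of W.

u = -161/6, v = 719/18, maximum W = 269/18

Extreme points and W = -8u - 5v:
  (9/13, 400/13) → W = -2072/13
  (-161/6, 719/18) → W = 269/18
  (-617/63, 481/21) → W = -2279/63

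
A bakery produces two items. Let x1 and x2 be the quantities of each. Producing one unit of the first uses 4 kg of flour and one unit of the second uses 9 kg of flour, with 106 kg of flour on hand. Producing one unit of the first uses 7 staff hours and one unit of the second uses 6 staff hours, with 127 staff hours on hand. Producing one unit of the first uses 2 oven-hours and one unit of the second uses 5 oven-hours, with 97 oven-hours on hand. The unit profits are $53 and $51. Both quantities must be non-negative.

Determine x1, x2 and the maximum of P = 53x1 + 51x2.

x1 = 13, x2 = 6, maximum P = 995

Feasible corners and P = 53x1 + 51x2:
  (0, 0) → P = 0
  (0, 106/9) → P = 1802/3
  (127/7, 0) → P = 6731/7
  (13, 6) → P = 995

The binding constraints are 4x1 + 9x2 = 106 and 7x1 + 6x2 = 127.
Solving simultaneously gives x1 = 13, x2 = 6.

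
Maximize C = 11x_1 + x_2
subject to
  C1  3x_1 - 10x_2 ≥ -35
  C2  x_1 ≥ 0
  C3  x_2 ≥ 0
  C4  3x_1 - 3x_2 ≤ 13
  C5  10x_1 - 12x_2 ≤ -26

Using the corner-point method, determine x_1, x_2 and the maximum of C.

Corner points and C = 11x_1 + x_2:
  (0, 7/2) → C = 7/2
  (5/2, 17/4) → C = 127/4
  (0, 13/6) → C = 13/6

x_1 = 5/2, x_2 = 17/4, maximum C = 127/4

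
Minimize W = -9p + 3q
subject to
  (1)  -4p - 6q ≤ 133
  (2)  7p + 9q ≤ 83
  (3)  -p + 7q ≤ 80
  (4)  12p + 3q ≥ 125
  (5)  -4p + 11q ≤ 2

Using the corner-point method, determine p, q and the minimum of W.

p = 565/2, q = -421/2, minimum W = -3174

Vertices and W = -9p + 3q:
  (565/2, -421/2) → W = -3174
  (383/20, -524/15) → W = -5543/20
  (292/29, 121/87) → W = -2507/29

At the optimal vertex, -4p - 6q = 133 and 7p + 9q = 83.
Solving simultaneously gives p = 565/2, q = -421/2.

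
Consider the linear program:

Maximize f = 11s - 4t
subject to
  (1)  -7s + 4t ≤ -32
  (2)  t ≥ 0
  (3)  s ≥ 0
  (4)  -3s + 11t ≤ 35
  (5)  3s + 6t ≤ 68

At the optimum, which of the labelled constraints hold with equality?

Feasible corners and f = 11s - 4t:
  (32/7, 0) → f = 352/7
  (492/65, 341/65) → f = 4048/65
  (68/3, 0) → f = 748/3
  (538/51, 103/17) → f = 4682/51

The maximum is at (68/3, 0). Substituting into each constraint, equality holds for (2) and (5); the remaining constraints have slack.

(2) and (5)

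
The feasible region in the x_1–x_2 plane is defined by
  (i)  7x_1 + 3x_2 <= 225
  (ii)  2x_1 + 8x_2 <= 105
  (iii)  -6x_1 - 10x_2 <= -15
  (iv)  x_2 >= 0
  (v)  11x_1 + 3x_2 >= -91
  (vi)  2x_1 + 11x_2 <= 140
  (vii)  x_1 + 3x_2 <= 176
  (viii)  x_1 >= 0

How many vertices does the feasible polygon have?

Pairwise boundary intersections that survive every other constraint:
  (297/10, 57/10)
  (225/7, 0)
  (35/6, 35/3)
  (5/2, 0)
  (0, 3/2)
  (0, 140/11)

6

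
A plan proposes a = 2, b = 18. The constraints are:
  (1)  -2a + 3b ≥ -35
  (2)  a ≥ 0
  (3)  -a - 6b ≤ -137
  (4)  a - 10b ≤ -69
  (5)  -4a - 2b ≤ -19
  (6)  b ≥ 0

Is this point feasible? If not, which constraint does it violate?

Constraint (3): -a - 6b = -110, which is not ≤ -137. All other constraints are satisfied.

not feasible — violates (3)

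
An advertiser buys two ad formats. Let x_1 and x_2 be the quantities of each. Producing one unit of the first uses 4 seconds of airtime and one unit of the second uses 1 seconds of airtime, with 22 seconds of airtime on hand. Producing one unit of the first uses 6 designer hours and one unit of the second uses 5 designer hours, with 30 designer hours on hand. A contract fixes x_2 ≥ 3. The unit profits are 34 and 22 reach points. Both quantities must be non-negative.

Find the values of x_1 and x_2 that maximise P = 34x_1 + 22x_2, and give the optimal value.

x_1 = 5/2, x_2 = 3, maximum P = 151

Vertices and P = 34x_1 + 22x_2:
  (0, 6) → P = 132
  (0, 3) → P = 66
  (5/2, 3) → P = 151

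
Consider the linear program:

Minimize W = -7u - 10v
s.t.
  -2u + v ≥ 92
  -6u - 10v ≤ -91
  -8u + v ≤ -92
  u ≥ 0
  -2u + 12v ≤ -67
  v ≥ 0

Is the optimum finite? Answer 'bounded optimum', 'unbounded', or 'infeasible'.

The boundaries -2u + v = 92 and -8u + v = -92 meet at (92/3, 460/3), but that point violates -2u + 12v ≤ -67. Every candidate vertex is excluded by some other constraint, so the feasible region is empty.

infeasible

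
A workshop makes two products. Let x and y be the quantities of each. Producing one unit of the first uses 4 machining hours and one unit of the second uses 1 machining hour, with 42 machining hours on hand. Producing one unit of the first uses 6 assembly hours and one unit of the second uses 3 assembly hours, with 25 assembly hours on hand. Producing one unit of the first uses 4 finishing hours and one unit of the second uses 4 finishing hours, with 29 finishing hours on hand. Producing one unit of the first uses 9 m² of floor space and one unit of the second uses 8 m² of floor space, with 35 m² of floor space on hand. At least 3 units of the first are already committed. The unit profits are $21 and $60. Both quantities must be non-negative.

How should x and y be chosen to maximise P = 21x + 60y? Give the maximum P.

x = 3, y = 1, maximum P = 123

Vertices and P = 21x + 60y:
  (35/9, 0) → P = 245/3
  (3, 0) → P = 63
  (3, 1) → P = 123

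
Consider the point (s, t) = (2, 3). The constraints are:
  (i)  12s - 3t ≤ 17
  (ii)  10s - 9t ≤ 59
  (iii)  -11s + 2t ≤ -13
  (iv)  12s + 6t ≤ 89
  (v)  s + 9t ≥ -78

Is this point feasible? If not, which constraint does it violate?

(i): 15 ≤ 17 ✓
(ii): -7 ≤ 59 ✓
(iii): -16 ≤ -13 ✓
(iv): 42 ≤ 89 ✓
(v): 29 ≥ -78 ✓

feasible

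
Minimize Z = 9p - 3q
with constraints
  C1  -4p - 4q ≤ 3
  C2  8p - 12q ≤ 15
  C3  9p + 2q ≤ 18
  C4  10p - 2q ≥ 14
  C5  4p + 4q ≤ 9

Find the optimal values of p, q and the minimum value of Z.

p = 37/24, q = 17/24, minimum Z = 47/4

Corner points and Z = 9p - 3q:
  (123/62, 9/124) → Z = 2187/124
  (69/52, -19/52) → Z = 339/26
  (27/14, 9/28) → Z = 459/28
  (37/24, 17/24) → Z = 47/4

The optimum lies where 10p - 2q = 14 and 4p + 4q = 9.
Solving simultaneously gives p = 37/24, q = 17/24.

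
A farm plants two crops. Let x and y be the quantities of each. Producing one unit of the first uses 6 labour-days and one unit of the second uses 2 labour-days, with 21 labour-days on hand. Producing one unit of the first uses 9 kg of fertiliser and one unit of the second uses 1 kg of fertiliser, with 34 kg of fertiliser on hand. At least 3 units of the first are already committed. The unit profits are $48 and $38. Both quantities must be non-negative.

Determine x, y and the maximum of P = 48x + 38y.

x = 3, y = 3/2, maximum P = 201

Vertices and P = 48x + 38y:
  (7/2, 0) → P = 168
  (3, 0) → P = 144
  (3, 3/2) → P = 201

The optimum lies where 6x + 2y = 21 and x = 3.
Solving simultaneously gives x = 3, y = 3/2.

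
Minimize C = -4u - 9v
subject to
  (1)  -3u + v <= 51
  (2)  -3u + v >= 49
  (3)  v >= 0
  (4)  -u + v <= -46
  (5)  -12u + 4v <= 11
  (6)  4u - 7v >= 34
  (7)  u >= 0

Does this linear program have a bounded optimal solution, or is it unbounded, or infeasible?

Constraints -3u + v ≥ 49 and -12u + 4v ≤ 11 have parallel boundaries but demand opposite sides — no point can satisfy both, so the region is empty.

infeasible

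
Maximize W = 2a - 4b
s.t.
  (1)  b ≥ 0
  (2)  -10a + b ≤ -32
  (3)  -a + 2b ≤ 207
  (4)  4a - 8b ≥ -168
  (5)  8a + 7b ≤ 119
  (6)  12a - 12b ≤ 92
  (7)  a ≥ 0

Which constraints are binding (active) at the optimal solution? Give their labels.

(1) and (6)

Vertices and W = 2a - 4b:
  (16/5, 0) → W = 32/5
  (23/3, 0) → W = 46/3
  (343/78, 467/39) → W = -1525/39
  (518/45, 173/45) → W = 344/45

The maximum is at (23/3, 0). Substituting into each constraint, equality holds for (1) and (6); the remaining constraints have slack.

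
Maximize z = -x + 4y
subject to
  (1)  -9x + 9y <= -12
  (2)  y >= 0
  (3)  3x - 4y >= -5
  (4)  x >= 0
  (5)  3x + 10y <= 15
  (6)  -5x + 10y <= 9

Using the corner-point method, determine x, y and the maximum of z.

Corner points and z = -x + 4y:
  (4/3, 0) → z = -4/3
  (85/39, 11/13) → z = 47/39
  (5, 0) → z = -5

The binding constraints are -9x + 9y = -12 and 3x + 10y = 15.
Solving simultaneously gives x = 85/39, y = 11/13.

x = 85/39, y = 11/13, maximum z = 47/39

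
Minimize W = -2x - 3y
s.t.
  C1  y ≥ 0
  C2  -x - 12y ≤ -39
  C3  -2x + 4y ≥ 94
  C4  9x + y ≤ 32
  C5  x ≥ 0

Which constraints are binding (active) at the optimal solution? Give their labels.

C4 and C5

Feasible corners and W = -2x - 3y:
  (17/19, 455/19) → W = -1399/19
  (0, 47/2) → W = -141/2
  (0, 32) → W = -96

The minimum is at (0, 32). Substituting into each constraint, equality holds for C4 and C5; the remaining constraints have slack.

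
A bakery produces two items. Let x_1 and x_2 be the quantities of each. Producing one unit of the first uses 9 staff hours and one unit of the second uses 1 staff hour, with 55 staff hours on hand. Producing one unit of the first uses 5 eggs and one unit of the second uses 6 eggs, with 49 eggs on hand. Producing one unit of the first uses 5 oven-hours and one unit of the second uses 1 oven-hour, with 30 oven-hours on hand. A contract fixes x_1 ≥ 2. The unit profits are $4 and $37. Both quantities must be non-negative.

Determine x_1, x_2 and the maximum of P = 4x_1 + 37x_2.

Vertices and P = 4x_1 + 37x_2:
  (6, 0) → P = 24
  (2, 0) → P = 8
  (131/25, 19/5) → P = 4039/25
  (2, 13/2) → P = 497/2

At the optimal vertex, 5x_1 + 6x_2 = 49 and x_1 = 2.
Solving simultaneously gives x_1 = 2, x_2 = 13/2.

x_1 = 2, x_2 = 13/2, maximum P = 497/2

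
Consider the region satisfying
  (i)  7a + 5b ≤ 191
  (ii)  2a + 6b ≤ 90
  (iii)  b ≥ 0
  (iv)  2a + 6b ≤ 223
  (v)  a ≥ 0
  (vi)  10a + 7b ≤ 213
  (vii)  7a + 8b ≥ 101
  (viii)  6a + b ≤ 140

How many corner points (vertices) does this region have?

Intersecting each pair of boundary lines and keeping only the points that satisfy every inequality leaves:
  (0, 15)
  (324/23, 237/23)
  (213/10, 0)
  (101/7, 0)
  (0, 101/8)

5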